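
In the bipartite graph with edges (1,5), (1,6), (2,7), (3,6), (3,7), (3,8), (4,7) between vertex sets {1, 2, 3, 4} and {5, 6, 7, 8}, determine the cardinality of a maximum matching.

Step 1: List the neighbors of each left vertex:
  1: 5, 6
  2: 7
  3: 6, 7, 8
  4: 7

Step 2: Greedily match left vertices, then look for augmenting paths:
  Match 1 -- 5
  Match 2 -- 7
  Match 3 -- 6
  No augmenting path remains.

Step 3: Verify this is maximum:
  Matching has size 3. The vertex set {1, 3, 7} covers every edge and has size 3; any matching has at most one edge per cover vertex, so 3 is maximum (König's theorem).

Maximum matching: {(1,5), (2,7), (3,6)}
Size: 3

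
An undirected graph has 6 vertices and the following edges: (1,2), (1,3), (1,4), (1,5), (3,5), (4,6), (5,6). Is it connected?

Step 1: Build adjacency list from edges:
  1: 2, 3, 4, 5
  2: 1
  3: 1, 5
  4: 1, 6
  5: 1, 3, 6
  6: 4, 5

Step 2: Run BFS/DFS from vertex 1:
  Visited: {1, 2, 3, 4, 5, 6}
  Reached 6 of 6 vertices

Step 3: All 6 vertices reached from vertex 1, so the graph is connected.
Answer: Yes, the graph is connected.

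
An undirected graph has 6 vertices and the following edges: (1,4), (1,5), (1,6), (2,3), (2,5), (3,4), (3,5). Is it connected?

Step 1: Build adjacency list from edges:
  1: 4, 5, 6
  2: 3, 5
  3: 2, 4, 5
  4: 1, 3
  5: 1, 2, 3
  6: 1

Step 2: Run BFS/DFS from vertex 1:
  Visited: {1, 4, 5, 6, 3, 2}
  Reached 6 of 6 vertices

Step 3: All 6 vertices reached from vertex 1, so the graph is connected.
Answer: Yes, the graph is connected.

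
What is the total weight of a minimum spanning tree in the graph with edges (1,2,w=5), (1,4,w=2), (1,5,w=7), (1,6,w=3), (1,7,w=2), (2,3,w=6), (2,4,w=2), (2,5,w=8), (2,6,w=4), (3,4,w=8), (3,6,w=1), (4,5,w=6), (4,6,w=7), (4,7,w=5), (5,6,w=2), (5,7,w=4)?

Apply Kruskal's algorithm (sort edges by weight, add if no cycle):

Sorted edges by weight:
  (3,6) w=1
  (1,7) w=2
  (1,4) w=2
  (2,4) w=2
  (5,6) w=2
  (1,6) w=3
  (2,6) w=4
  (5,7) w=4
  (1,2) w=5
  (4,7) w=5
  (2,3) w=6
  (4,5) w=6
  (1,5) w=7
  (4,6) w=7
  (2,5) w=8
  (3,4) w=8

Add edge (3,6) w=1 -- no cycle. Running total: 1
Add edge (1,7) w=2 -- no cycle. Running total: 3
Add edge (1,4) w=2 -- no cycle. Running total: 5
Add edge (2,4) w=2 -- no cycle. Running total: 7
Add edge (5,6) w=2 -- no cycle. Running total: 9
Add edge (1,6) w=3 -- no cycle. Running total: 12

MST edges: (3,6,w=1), (1,7,w=2), (1,4,w=2), (2,4,w=2), (5,6,w=2), (1,6,w=3)
Total MST weight: 1 + 2 + 2 + 2 + 2 + 3 = 12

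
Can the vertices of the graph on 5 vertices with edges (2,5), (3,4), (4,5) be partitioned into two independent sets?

Step 1: Attempt 2-coloring using BFS:
  Start at vertex 1, assign color 0
  Start new component at vertex 2, assign color 0
  Color vertex 5 with color 1 (neighbor of 2)
  Color vertex 4 with color 0 (neighbor of 5)
  Color vertex 3 with color 1 (neighbor of 4)

Step 2: 2-coloring succeeded. No conflicts found.
  Set A (color 0): {1, 2, 4}
  Set B (color 1): {3, 5}

The graph is bipartite with partition {1, 2, 4}, {3, 5}.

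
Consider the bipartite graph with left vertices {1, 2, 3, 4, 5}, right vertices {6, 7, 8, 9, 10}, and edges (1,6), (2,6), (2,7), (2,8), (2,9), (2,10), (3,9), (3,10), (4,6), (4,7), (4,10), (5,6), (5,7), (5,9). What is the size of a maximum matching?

Step 1: List the neighbors of each left vertex:
  1: 6
  2: 6, 7, 8, 9, 10
  3: 9, 10
  4: 6, 7, 10
  5: 6, 7, 9

Step 2: Greedily match left vertices, then look for augmenting paths:
  Match 1 -- 6
  Match 2 -- 8
  Match 3 -- 9
  Match 4 -- 10
  Match 5 -- 7
  No augmenting path remains.

Step 3: Verify this is maximum:
  Matching size 5 = min(|L|, |R|) = min(5, 5), which is an upper bound, so this matching is maximum.

Maximum matching: {(1,6), (2,8), (3,9), (4,10), (5,7)}
Size: 5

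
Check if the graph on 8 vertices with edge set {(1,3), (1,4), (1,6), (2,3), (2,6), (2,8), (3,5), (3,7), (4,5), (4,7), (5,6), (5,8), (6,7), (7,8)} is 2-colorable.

Step 1: Attempt 2-coloring using BFS:
  Start at vertex 1, assign color 0
  Color vertex 3 with color 1 (neighbor of 1)
  Color vertex 4 with color 1 (neighbor of 1)
  Color vertex 6 with color 1 (neighbor of 1)
  Color vertex 2 with color 0 (neighbor of 3)
  Color vertex 5 with color 0 (neighbor of 3)
  Color vertex 7 with color 0 (neighbor of 3)
  Color vertex 8 with color 1 (neighbor of 2)

Step 2: 2-coloring succeeded. No conflicts found.
  Set A (color 0): {1, 2, 5, 7}
  Set B (color 1): {3, 4, 6, 8}

The graph is bipartite with partition {1, 2, 5, 7}, {3, 4, 6, 8}.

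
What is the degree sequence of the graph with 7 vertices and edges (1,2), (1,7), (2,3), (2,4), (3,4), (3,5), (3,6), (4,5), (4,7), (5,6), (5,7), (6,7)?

Step 1: Count edges incident to each vertex:
  deg(1) = 2 (neighbors: 2, 7)
  deg(2) = 3 (neighbors: 1, 3, 4)
  deg(3) = 4 (neighbors: 2, 4, 5, 6)
  deg(4) = 4 (neighbors: 2, 3, 5, 7)
  deg(5) = 4 (neighbors: 3, 4, 6, 7)
  deg(6) = 3 (neighbors: 3, 5, 7)
  deg(7) = 4 (neighbors: 1, 4, 5, 6)

Step 2: Sort degrees in non-increasing order:
  Degrees: [2, 3, 4, 4, 4, 3, 4] -> sorted: [4, 4, 4, 4, 3, 3, 2]

Degree sequence: [4, 4, 4, 4, 3, 3, 2]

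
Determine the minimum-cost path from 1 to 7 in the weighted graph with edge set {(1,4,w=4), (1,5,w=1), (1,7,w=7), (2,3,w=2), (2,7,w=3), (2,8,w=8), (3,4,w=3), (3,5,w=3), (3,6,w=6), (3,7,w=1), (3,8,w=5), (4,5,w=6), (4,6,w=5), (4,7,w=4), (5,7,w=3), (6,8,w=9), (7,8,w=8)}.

Step 1: Build adjacency list with weights:
  1: 4(w=4), 5(w=1), 7(w=7)
  2: 3(w=2), 7(w=3), 8(w=8)
  3: 2(w=2), 4(w=3), 5(w=3), 6(w=6), 7(w=1), 8(w=5)
  4: 1(w=4), 3(w=3), 5(w=6), 6(w=5), 7(w=4)
  5: 1(w=1), 3(w=3), 4(w=6), 7(w=3)
  6: 3(w=6), 4(w=5), 8(w=9)
  7: 1(w=7), 2(w=3), 3(w=1), 4(w=4), 5(w=3), 8(w=8)
  8: 2(w=8), 3(w=5), 6(w=9), 7(w=8)

Step 2: Apply Dijkstra's algorithm from vertex 1:
  Visit vertex 1 (distance=0)
    Update dist[4] = 4
    Update dist[5] = 1
    Update dist[7] = 7
  Visit vertex 5 (distance=1)
    Update dist[3] = 4
    Update dist[7] = 4
  Visit vertex 3 (distance=4)
    Update dist[2] = 6
    Update dist[6] = 10
    Update dist[8] = 9
  Visit vertex 4 (distance=4)
    Update dist[6] = 9
  Visit vertex 7 (distance=4)

Step 3: Shortest path: 1 -> 5 -> 7
Total weight: 1 + 3 = 4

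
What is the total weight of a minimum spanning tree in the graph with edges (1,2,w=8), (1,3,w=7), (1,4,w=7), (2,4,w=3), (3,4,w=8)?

Apply Kruskal's algorithm (sort edges by weight, add if no cycle):

Sorted edges by weight:
  (2,4) w=3
  (1,3) w=7
  (1,4) w=7
  (1,2) w=8
  (3,4) w=8

Add edge (2,4) w=3 -- no cycle. Running total: 3
Add edge (1,3) w=7 -- no cycle. Running total: 10
Add edge (1,4) w=7 -- no cycle. Running total: 17

MST edges: (2,4,w=3), (1,3,w=7), (1,4,w=7)
Total MST weight: 3 + 7 + 7 = 17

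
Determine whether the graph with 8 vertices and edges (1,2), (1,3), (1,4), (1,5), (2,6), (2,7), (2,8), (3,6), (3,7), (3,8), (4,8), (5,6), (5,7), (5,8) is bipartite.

Step 1: Attempt 2-coloring using BFS:
  Start at vertex 1, assign color 0
  Color vertex 2 with color 1 (neighbor of 1)
  Color vertex 3 with color 1 (neighbor of 1)
  Color vertex 4 with color 1 (neighbor of 1)
  Color vertex 5 with color 1 (neighbor of 1)
  Color vertex 6 with color 0 (neighbor of 2)
  Color vertex 7 with color 0 (neighbor of 2)
  Color vertex 8 with color 0 (neighbor of 2)

Step 2: 2-coloring succeeded. No conflicts found.
  Set A (color 0): {1, 6, 7, 8}
  Set B (color 1): {2, 3, 4, 5}

The graph is bipartite with partition {1, 6, 7, 8}, {2, 3, 4, 5}.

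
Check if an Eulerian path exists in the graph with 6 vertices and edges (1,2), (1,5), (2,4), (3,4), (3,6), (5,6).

Step 1: Find the degree of each vertex:
  deg(1) = 2
  deg(2) = 2
  deg(3) = 2
  deg(4) = 2
  deg(5) = 2
  deg(6) = 2

Step 2: Count vertices with odd degree:
  All vertices have even degree (0 odd-degree vertices)

Step 3: Apply Euler's theorem:
  - Eulerian circuit exists iff graph is connected and all vertices have even degree
  - Eulerian path exists iff graph is connected and has 0 or 2 odd-degree vertices

Graph is connected with 0 odd-degree vertices.
Both Eulerian circuit and Eulerian path exist.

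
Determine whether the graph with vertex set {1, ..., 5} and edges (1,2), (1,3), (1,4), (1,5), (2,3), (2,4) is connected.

Step 1: Build adjacency list from edges:
  1: 2, 3, 4, 5
  2: 1, 3, 4
  3: 1, 2
  4: 1, 2
  5: 1

Step 2: Run BFS/DFS from vertex 1:
  Visited: {1, 2, 3, 4, 5}
  Reached 5 of 5 vertices

Step 3: All 5 vertices reached from vertex 1, so the graph is connected.
Answer: Yes, the graph is connected.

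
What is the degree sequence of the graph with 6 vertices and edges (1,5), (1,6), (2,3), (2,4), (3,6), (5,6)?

Step 1: Count edges incident to each vertex:
  deg(1) = 2 (neighbors: 5, 6)
  deg(2) = 2 (neighbors: 3, 4)
  deg(3) = 2 (neighbors: 2, 6)
  deg(4) = 1 (neighbors: 2)
  deg(5) = 2 (neighbors: 1, 6)
  deg(6) = 3 (neighbors: 1, 3, 5)

Step 2: Sort degrees in non-increasing order:
  Degrees: [2, 2, 2, 1, 2, 3] -> sorted: [3, 2, 2, 2, 2, 1]

Degree sequence: [3, 2, 2, 2, 2, 1]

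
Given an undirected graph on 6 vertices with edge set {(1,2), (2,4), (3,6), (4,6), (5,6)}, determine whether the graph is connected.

Step 1: Build adjacency list from edges:
  1: 2
  2: 1, 4
  3: 6
  4: 2, 6
  5: 6
  6: 3, 4, 5

Step 2: Run BFS/DFS from vertex 1:
  Visited: {1, 2, 4, 6, 3, 5}
  Reached 6 of 6 vertices

Step 3: All 6 vertices reached from vertex 1, so the graph is connected.
Answer: Yes, the graph is connected.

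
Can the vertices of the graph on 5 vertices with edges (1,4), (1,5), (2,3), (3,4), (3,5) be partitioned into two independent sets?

Step 1: Attempt 2-coloring using BFS:
  Start at vertex 1, assign color 0
  Color vertex 4 with color 1 (neighbor of 1)
  Color vertex 5 with color 1 (neighbor of 1)
  Color vertex 3 with color 0 (neighbor of 4)
  Color vertex 2 with color 1 (neighbor of 3)

Step 2: 2-coloring succeeded. No conflicts found.
  Set A (color 0): {1, 3}
  Set B (color 1): {2, 4, 5}

The graph is bipartite with partition {1, 3}, {2, 4, 5}.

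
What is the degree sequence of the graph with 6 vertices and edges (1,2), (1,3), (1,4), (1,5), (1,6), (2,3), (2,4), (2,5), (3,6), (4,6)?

Step 1: Count edges incident to each vertex:
  deg(1) = 5 (neighbors: 2, 3, 4, 5, 6)
  deg(2) = 4 (neighbors: 1, 3, 4, 5)
  deg(3) = 3 (neighbors: 1, 2, 6)
  deg(4) = 3 (neighbors: 1, 2, 6)
  deg(5) = 2 (neighbors: 1, 2)
  deg(6) = 3 (neighbors: 1, 3, 4)

Step 2: Sort degrees in non-increasing order:
  Degrees: [5, 4, 3, 3, 2, 3] -> sorted: [5, 4, 3, 3, 3, 2]

Degree sequence: [5, 4, 3, 3, 3, 2]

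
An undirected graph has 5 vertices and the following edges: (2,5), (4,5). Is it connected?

Step 1: Build adjacency list from edges:
  1: (none)
  2: 5
  3: (none)
  4: 5
  5: 2, 4

Step 2: Run BFS/DFS from vertex 1:
  Visited: {1}
  Reached 1 of 5 vertices

Step 3: Only 1 of 5 vertices reached. Graph is disconnected.
Connected components: {1}, {2, 4, 5}, {3}
Answer: No, the graph is not connected (3 components).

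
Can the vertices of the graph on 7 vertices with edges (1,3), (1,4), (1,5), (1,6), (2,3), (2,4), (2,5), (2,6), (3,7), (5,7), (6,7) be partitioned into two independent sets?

Step 1: Attempt 2-coloring using BFS:
  Start at vertex 1, assign color 0
  Color vertex 3 with color 1 (neighbor of 1)
  Color vertex 4 with color 1 (neighbor of 1)
  Color vertex 5 with color 1 (neighbor of 1)
  Color vertex 6 with color 1 (neighbor of 1)
  Color vertex 2 with color 0 (neighbor of 3)
  Color vertex 7 with color 0 (neighbor of 3)

Step 2: 2-coloring succeeded. No conflicts found.
  Set A (color 0): {1, 2, 7}
  Set B (color 1): {3, 4, 5, 6}

The graph is bipartite with partition {1, 2, 7}, {3, 4, 5, 6}.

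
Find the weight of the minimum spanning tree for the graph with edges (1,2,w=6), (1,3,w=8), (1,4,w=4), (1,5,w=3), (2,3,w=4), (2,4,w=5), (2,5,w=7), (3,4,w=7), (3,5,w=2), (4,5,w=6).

Apply Kruskal's algorithm (sort edges by weight, add if no cycle):

Sorted edges by weight:
  (3,5) w=2
  (1,5) w=3
  (1,4) w=4
  (2,3) w=4
  (2,4) w=5
  (1,2) w=6
  (4,5) w=6
  (2,5) w=7
  (3,4) w=7
  (1,3) w=8

Add edge (3,5) w=2 -- no cycle. Running total: 2
Add edge (1,5) w=3 -- no cycle. Running total: 5
Add edge (1,4) w=4 -- no cycle. Running total: 9
Add edge (2,3) w=4 -- no cycle. Running total: 13

MST edges: (3,5,w=2), (1,5,w=3), (1,4,w=4), (2,3,w=4)
Total MST weight: 2 + 3 + 4 + 4 = 13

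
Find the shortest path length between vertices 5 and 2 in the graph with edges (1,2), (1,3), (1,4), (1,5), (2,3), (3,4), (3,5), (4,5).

Step 1: Build adjacency list:
  1: 2, 3, 4, 5
  2: 1, 3
  3: 1, 2, 4, 5
  4: 1, 3, 5
  5: 1, 3, 4

Step 2: BFS from vertex 5 to find shortest path to 2:
  vertex 1 reached at distance 1
  vertex 3 reached at distance 1
  vertex 4 reached at distance 1
  vertex 2 reached at distance 2

Step 3: Shortest path: 5 -> 3 -> 2
Path length: 2 edges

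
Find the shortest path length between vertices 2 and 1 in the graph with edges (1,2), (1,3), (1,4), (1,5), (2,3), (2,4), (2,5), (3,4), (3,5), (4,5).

Step 1: Build adjacency list:
  1: 2, 3, 4, 5
  2: 1, 3, 4, 5
  3: 1, 2, 4, 5
  4: 1, 2, 3, 5
  5: 1, 2, 3, 4

Step 2: BFS from vertex 2 to find shortest path to 1:
  vertex 1 reached at distance 1

Step 3: Shortest path: 2 -> 1
Path length: 1 edge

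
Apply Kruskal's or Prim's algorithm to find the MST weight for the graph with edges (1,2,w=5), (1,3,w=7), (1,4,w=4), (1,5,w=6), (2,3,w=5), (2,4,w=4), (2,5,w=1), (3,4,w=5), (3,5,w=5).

Apply Kruskal's algorithm (sort edges by weight, add if no cycle):

Sorted edges by weight:
  (2,5) w=1
  (1,4) w=4
  (2,4) w=4
  (1,2) w=5
  (2,3) w=5
  (3,5) w=5
  (3,4) w=5
  (1,5) w=6
  (1,3) w=7

Add edge (2,5) w=1 -- no cycle. Running total: 1
Add edge (1,4) w=4 -- no cycle. Running total: 5
Add edge (2,4) w=4 -- no cycle. Running total: 9
Skip edge (1,2) w=5 -- would create cycle
Add edge (2,3) w=5 -- no cycle. Running total: 14

MST edges: (2,5,w=1), (1,4,w=4), (2,4,w=4), (2,3,w=5)
Total MST weight: 1 + 4 + 4 + 5 = 14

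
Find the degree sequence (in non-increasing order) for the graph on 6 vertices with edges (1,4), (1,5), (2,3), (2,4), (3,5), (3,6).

Step 1: Count edges incident to each vertex:
  deg(1) = 2 (neighbors: 4, 5)
  deg(2) = 2 (neighbors: 3, 4)
  deg(3) = 3 (neighbors: 2, 5, 6)
  deg(4) = 2 (neighbors: 1, 2)
  deg(5) = 2 (neighbors: 1, 3)
  deg(6) = 1 (neighbors: 3)

Step 2: Sort degrees in non-increasing order:
  Degrees: [2, 2, 3, 2, 2, 1] -> sorted: [3, 2, 2, 2, 2, 1]

Degree sequence: [3, 2, 2, 2, 2, 1]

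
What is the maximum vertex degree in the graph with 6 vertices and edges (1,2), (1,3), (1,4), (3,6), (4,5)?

Step 1: Count edges incident to each vertex:
  deg(1) = 3 (neighbors: 2, 3, 4)
  deg(2) = 1 (neighbors: 1)
  deg(3) = 2 (neighbors: 1, 6)
  deg(4) = 2 (neighbors: 1, 5)
  deg(5) = 1 (neighbors: 4)
  deg(6) = 1 (neighbors: 3)

Step 2: Find maximum:
  max(3, 1, 2, 2, 1, 1) = 3 (vertex 1)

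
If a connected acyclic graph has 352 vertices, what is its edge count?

A tree on n vertices always has exactly n - 1 edges.
For n = 352: edges = 352 - 1 = 351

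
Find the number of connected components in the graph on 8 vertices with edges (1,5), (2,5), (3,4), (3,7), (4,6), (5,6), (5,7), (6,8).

Step 1: Build adjacency list from edges:
  1: 5
  2: 5
  3: 4, 7
  4: 3, 6
  5: 1, 2, 6, 7
  6: 4, 5, 8
  7: 3, 5
  8: 6

Step 2: Run BFS/DFS from vertex 1:
  Visited: {1, 5, 2, 6, 7, 4, 8, 3}
  Reached 8 of 8 vertices

Step 3: All 8 vertices reached from vertex 1, so the graph is connected.
Number of connected components: 1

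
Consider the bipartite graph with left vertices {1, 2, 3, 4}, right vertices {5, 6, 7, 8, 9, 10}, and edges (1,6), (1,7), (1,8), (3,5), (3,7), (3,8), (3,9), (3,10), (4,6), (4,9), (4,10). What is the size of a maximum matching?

Step 1: List the neighbors of each left vertex:
  1: 6, 7, 8
  2: (none)
  3: 5, 7, 8, 9, 10
  4: 6, 9, 10

Step 2: Greedily match left vertices, then look for augmenting paths:
  Match 1 -- 6
  Match 3 -- 5
  Match 4 -- 9
  No augmenting path remains.

Step 3: Verify this is maximum:
  Matching has size 3. The vertex set {1, 3, 4} covers every edge and has size 3; any matching has at most one edge per cover vertex, so 3 is maximum (König's theorem).

Maximum matching: {(1,6), (3,5), (4,9)}
Size: 3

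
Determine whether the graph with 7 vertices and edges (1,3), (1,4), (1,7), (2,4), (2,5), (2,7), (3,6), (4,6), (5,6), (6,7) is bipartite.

Step 1: Attempt 2-coloring using BFS:
  Start at vertex 1, assign color 0
  Color vertex 3 with color 1 (neighbor of 1)
  Color vertex 4 with color 1 (neighbor of 1)
  Color vertex 7 with color 1 (neighbor of 1)
  Color vertex 6 with color 0 (neighbor of 3)
  Color vertex 2 with color 0 (neighbor of 4)
  Color vertex 5 with color 1 (neighbor of 6)

Step 2: 2-coloring succeeded. No conflicts found.
  Set A (color 0): {1, 2, 6}
  Set B (color 1): {3, 4, 5, 7}

The graph is bipartite with partition {1, 2, 6}, {3, 4, 5, 7}.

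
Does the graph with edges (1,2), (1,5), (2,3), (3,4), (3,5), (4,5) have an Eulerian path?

Step 1: Find the degree of each vertex:
  deg(1) = 2
  deg(2) = 2
  deg(3) = 3
  deg(4) = 2
  deg(5) = 3

Step 2: Count vertices with odd degree:
  Odd-degree vertices: 3, 5 (2 total)

Step 3: Apply Euler's theorem:
  - Eulerian circuit exists iff graph is connected and all vertices have even degree
  - Eulerian path exists iff graph is connected and has 0 or 2 odd-degree vertices

Graph is connected with exactly 2 odd-degree vertices (3, 5).
Eulerian path exists (starting and ending at the odd-degree vertices), but no Eulerian circuit.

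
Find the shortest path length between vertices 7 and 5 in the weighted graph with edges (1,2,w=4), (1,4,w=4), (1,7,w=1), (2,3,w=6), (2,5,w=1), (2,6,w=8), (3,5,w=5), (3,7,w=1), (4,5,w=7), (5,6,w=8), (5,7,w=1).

Step 1: Build adjacency list with weights:
  1: 2(w=4), 4(w=4), 7(w=1)
  2: 1(w=4), 3(w=6), 5(w=1), 6(w=8)
  3: 2(w=6), 5(w=5), 7(w=1)
  4: 1(w=4), 5(w=7)
  5: 2(w=1), 3(w=5), 4(w=7), 6(w=8), 7(w=1)
  6: 2(w=8), 5(w=8)
  7: 1(w=1), 3(w=1), 5(w=1)

Step 2: Apply Dijkstra's algorithm from vertex 7:
  Visit vertex 7 (distance=0)
    Update dist[1] = 1
    Update dist[3] = 1
    Update dist[5] = 1
  Visit vertex 1 (distance=1)
    Update dist[2] = 5
    Update dist[4] = 5
  Visit vertex 3 (distance=1)
  Visit vertex 5 (distance=1)
    Update dist[2] = 2
    Update dist[6] = 9

Step 3: Shortest path: 7 -> 5
Total weight: 1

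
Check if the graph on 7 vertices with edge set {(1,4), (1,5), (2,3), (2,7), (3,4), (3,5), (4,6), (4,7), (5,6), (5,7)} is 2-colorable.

Step 1: Attempt 2-coloring using BFS:
  Start at vertex 1, assign color 0
  Color vertex 4 with color 1 (neighbor of 1)
  Color vertex 5 with color 1 (neighbor of 1)
  Color vertex 3 with color 0 (neighbor of 4)
  Color vertex 6 with color 0 (neighbor of 4)
  Color vertex 7 with color 0 (neighbor of 4)
  Color vertex 2 with color 1 (neighbor of 3)

Step 2: 2-coloring succeeded. No conflicts found.
  Set A (color 0): {1, 3, 6, 7}
  Set B (color 1): {2, 4, 5}

The graph is bipartite with partition {1, 3, 6, 7}, {2, 4, 5}.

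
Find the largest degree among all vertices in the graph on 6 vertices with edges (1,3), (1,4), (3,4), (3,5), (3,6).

Step 1: Count edges incident to each vertex:
  deg(1) = 2 (neighbors: 3, 4)
  deg(2) = 0 (neighbors: none)
  deg(3) = 4 (neighbors: 1, 4, 5, 6)
  deg(4) = 2 (neighbors: 1, 3)
  deg(5) = 1 (neighbors: 3)
  deg(6) = 1 (neighbors: 3)

Step 2: Find maximum:
  max(2, 0, 4, 2, 1, 1) = 4 (vertex 3)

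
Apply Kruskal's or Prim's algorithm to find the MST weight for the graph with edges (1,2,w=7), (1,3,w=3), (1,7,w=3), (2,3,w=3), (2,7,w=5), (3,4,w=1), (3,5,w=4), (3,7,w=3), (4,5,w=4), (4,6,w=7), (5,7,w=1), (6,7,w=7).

Apply Kruskal's algorithm (sort edges by weight, add if no cycle):

Sorted edges by weight:
  (3,4) w=1
  (5,7) w=1
  (1,7) w=3
  (1,3) w=3
  (2,3) w=3
  (3,7) w=3
  (3,5) w=4
  (4,5) w=4
  (2,7) w=5
  (1,2) w=7
  (4,6) w=7
  (6,7) w=7

Add edge (3,4) w=1 -- no cycle. Running total: 1
Add edge (5,7) w=1 -- no cycle. Running total: 2
Add edge (1,7) w=3 -- no cycle. Running total: 5
Add edge (1,3) w=3 -- no cycle. Running total: 8
Add edge (2,3) w=3 -- no cycle. Running total: 11
Skip edge (3,7) w=3 -- would create cycle
Skip edge (3,5) w=4 -- would create cycle
Skip edge (4,5) w=4 -- would create cycle
Skip edge (2,7) w=5 -- would create cycle
Skip edge (1,2) w=7 -- would create cycle
Add edge (4,6) w=7 -- no cycle. Running total: 18

MST edges: (3,4,w=1), (5,7,w=1), (1,7,w=3), (1,3,w=3), (2,3,w=3), (4,6,w=7)
Total MST weight: 1 + 1 + 3 + 3 + 3 + 7 = 18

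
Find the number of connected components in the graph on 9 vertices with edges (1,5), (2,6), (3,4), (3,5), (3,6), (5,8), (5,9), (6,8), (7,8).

Step 1: Build adjacency list from edges:
  1: 5
  2: 6
  3: 4, 5, 6
  4: 3
  5: 1, 3, 8, 9
  6: 2, 3, 8
  7: 8
  8: 5, 6, 7
  9: 5

Step 2: Run BFS/DFS from vertex 1:
  Visited: {1, 5, 3, 8, 9, 4, 6, 7, 2}
  Reached 9 of 9 vertices

Step 3: All 9 vertices reached from vertex 1, so the graph is connected.
Number of connected components: 1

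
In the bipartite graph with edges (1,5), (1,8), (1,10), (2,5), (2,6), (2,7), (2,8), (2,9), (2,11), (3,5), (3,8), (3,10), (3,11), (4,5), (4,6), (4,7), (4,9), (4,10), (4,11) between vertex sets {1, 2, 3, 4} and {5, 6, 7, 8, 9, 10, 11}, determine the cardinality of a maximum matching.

Step 1: List the neighbors of each left vertex:
  1: 5, 8, 10
  2: 5, 6, 7, 8, 9, 11
  3: 5, 8, 10, 11
  4: 5, 6, 7, 9, 10, 11

Step 2: Greedily match left vertices, then look for augmenting paths:
  Match 1 -- 5
  Match 2 -- 6
  Match 3 -- 8
  Match 4 -- 7
  No augmenting path remains.

Step 3: Verify this is maximum:
  Matching size 4 = min(|L|, |R|) = min(4, 7), which is an upper bound, so this matching is maximum.

Maximum matching: {(1,5), (2,6), (3,8), (4,7)}
Size: 4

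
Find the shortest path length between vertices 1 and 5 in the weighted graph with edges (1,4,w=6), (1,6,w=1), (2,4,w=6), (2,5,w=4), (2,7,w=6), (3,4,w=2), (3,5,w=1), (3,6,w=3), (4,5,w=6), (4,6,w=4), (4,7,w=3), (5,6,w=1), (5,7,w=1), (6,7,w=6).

Step 1: Build adjacency list with weights:
  1: 4(w=6), 6(w=1)
  2: 4(w=6), 5(w=4), 7(w=6)
  3: 4(w=2), 5(w=1), 6(w=3)
  4: 1(w=6), 2(w=6), 3(w=2), 5(w=6), 6(w=4), 7(w=3)
  5: 2(w=4), 3(w=1), 4(w=6), 6(w=1), 7(w=1)
  6: 1(w=1), 3(w=3), 4(w=4), 5(w=1), 7(w=6)
  7: 2(w=6), 4(w=3), 5(w=1), 6(w=6)

Step 2: Apply Dijkstra's algorithm from vertex 1:
  Visit vertex 1 (distance=0)
    Update dist[4] = 6
    Update dist[6] = 1
  Visit vertex 6 (distance=1)
    Update dist[3] = 4
    Update dist[4] = 5
    Update dist[5] = 2
    Update dist[7] = 7
  Visit vertex 5 (distance=2)
    Update dist[2] = 6
    Update dist[3] = 3
    Update dist[7] = 3

Step 3: Shortest path: 1 -> 6 -> 5
Total weight: 1 + 1 = 2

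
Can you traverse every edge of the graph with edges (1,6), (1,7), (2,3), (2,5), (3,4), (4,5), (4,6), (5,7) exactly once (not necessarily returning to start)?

Step 1: Find the degree of each vertex:
  deg(1) = 2
  deg(2) = 2
  deg(3) = 2
  deg(4) = 3
  deg(5) = 3
  deg(6) = 2
  deg(7) = 2

Step 2: Count vertices with odd degree:
  Odd-degree vertices: 4, 5 (2 total)

Step 3: Apply Euler's theorem:
  - Eulerian circuit exists iff graph is connected and all vertices have even degree
  - Eulerian path exists iff graph is connected and has 0 or 2 odd-degree vertices

Graph is connected with exactly 2 odd-degree vertices (4, 5).
Eulerian path exists (starting and ending at the odd-degree vertices), but no Eulerian circuit.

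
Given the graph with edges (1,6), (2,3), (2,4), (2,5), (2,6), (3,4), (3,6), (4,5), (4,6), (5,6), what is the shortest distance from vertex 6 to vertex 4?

Step 1: Build adjacency list:
  1: 6
  2: 3, 4, 5, 6
  3: 2, 4, 6
  4: 2, 3, 5, 6
  5: 2, 4, 6
  6: 1, 2, 3, 4, 5

Step 2: BFS from vertex 6 to find shortest path to 4:
  vertex 1 reached at distance 1
  vertex 2 reached at distance 1
  vertex 3 reached at distance 1
  vertex 4 reached at distance 1

Step 3: Shortest path: 6 -> 4
Path length: 1 edge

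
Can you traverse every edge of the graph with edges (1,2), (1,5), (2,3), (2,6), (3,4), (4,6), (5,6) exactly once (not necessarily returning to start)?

Step 1: Find the degree of each vertex:
  deg(1) = 2
  deg(2) = 3
  deg(3) = 2
  deg(4) = 2
  deg(5) = 2
  deg(6) = 3

Step 2: Count vertices with odd degree:
  Odd-degree vertices: 2, 6 (2 total)

Step 3: Apply Euler's theorem:
  - Eulerian circuit exists iff graph is connected and all vertices have even degree
  - Eulerian path exists iff graph is connected and has 0 or 2 odd-degree vertices

Graph is connected with exactly 2 odd-degree vertices (2, 6).
Eulerian path exists (starting and ending at the odd-degree vertices), but no Eulerian circuit.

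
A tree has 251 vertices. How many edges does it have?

A tree on n vertices always has exactly n - 1 edges.
For n = 251: edges = 251 - 1 = 250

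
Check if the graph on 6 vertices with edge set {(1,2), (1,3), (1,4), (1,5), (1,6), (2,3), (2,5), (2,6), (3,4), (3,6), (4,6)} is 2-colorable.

Step 1: Attempt 2-coloring using BFS:
  Start at vertex 1, assign color 0
  Color vertex 2 with color 1 (neighbor of 1)
  Color vertex 3 with color 1 (neighbor of 1)
  Color vertex 4 with color 1 (neighbor of 1)
  Color vertex 5 with color 1 (neighbor of 1)
  Color vertex 6 with color 1 (neighbor of 1)

Step 2: Conflict found! Vertices 2 and 3 are adjacent but have the same color.
This means the graph contains an odd cycle.

The graph is NOT bipartite.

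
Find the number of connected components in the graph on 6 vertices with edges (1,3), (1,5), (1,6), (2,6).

Step 1: Build adjacency list from edges:
  1: 3, 5, 6
  2: 6
  3: 1
  4: (none)
  5: 1
  6: 1, 2

Step 2: Run BFS/DFS from vertex 1:
  Visited: {1, 3, 5, 6, 2}
  Reached 5 of 6 vertices

Step 3: Only 5 of 6 vertices reached. Graph is disconnected.
Connected components: {1, 2, 3, 5, 6}, {4}
Number of connected components: 2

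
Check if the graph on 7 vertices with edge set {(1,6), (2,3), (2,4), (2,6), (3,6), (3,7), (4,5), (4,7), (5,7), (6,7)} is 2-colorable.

Step 1: Attempt 2-coloring using BFS:
  Start at vertex 1, assign color 0
  Color vertex 6 with color 1 (neighbor of 1)
  Color vertex 2 with color 0 (neighbor of 6)
  Color vertex 3 with color 0 (neighbor of 6)
  Color vertex 7 with color 0 (neighbor of 6)

Step 2: Conflict found! Vertices 2 and 3 are adjacent but have the same color.
This means the graph contains an odd cycle.

The graph is NOT bipartite.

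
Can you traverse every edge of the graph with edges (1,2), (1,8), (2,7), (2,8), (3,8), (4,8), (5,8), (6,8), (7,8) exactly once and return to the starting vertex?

Step 1: Find the degree of each vertex:
  deg(1) = 2
  deg(2) = 3
  deg(3) = 1
  deg(4) = 1
  deg(5) = 1
  deg(6) = 1
  deg(7) = 2
  deg(8) = 7

Step 2: Count vertices with odd degree:
  Odd-degree vertices: 2, 3, 4, 5, 6, 8 (6 total)

Step 3: Apply Euler's theorem:
  - Eulerian circuit exists iff graph is connected and all vertices have even degree
  - Eulerian path exists iff graph is connected and has 0 or 2 odd-degree vertices

Graph has 6 odd-degree vertices (need 0 or 2).
Neither Eulerian path nor Eulerian circuit exists.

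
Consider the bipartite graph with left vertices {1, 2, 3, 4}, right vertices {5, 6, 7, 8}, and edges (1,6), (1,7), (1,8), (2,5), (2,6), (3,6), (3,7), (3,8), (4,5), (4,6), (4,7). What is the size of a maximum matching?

Step 1: List the neighbors of each left vertex:
  1: 6, 7, 8
  2: 5, 6
  3: 6, 7, 8
  4: 5, 6, 7

Step 2: Greedily match left vertices, then look for augmenting paths:
  Match 1 -- 8
  Match 2 -- 5
  Match 3 -- 7
  Match 4 -- 6
  No augmenting path remains.

Step 3: Verify this is maximum:
  Matching size 4 = min(|L|, |R|) = min(4, 4), which is an upper bound, so this matching is maximum.

Maximum matching: {(1,8), (2,5), (3,7), (4,6)}
Size: 4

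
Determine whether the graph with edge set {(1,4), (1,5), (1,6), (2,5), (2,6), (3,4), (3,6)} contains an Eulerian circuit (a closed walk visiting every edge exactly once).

Step 1: Find the degree of each vertex:
  deg(1) = 3
  deg(2) = 2
  deg(3) = 2
  deg(4) = 2
  deg(5) = 2
  deg(6) = 3

Step 2: Count vertices with odd degree:
  Odd-degree vertices: 1, 6 (2 total)

Step 3: Apply Euler's theorem:
  - Eulerian circuit exists iff graph is connected and all vertices have even degree
  - Eulerian path exists iff graph is connected and has 0 or 2 odd-degree vertices

Graph is connected with exactly 2 odd-degree vertices (1, 6).
Eulerian path exists (starting and ending at the odd-degree vertices), but no Eulerian circuit.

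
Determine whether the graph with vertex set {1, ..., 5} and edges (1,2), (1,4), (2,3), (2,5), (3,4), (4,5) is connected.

Step 1: Build adjacency list from edges:
  1: 2, 4
  2: 1, 3, 5
  3: 2, 4
  4: 1, 3, 5
  5: 2, 4

Step 2: Run BFS/DFS from vertex 1:
  Visited: {1, 2, 4, 3, 5}
  Reached 5 of 5 vertices

Step 3: All 5 vertices reached from vertex 1, so the graph is connected.
Answer: Yes, the graph is connected.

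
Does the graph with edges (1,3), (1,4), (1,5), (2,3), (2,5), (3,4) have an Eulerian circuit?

Step 1: Find the degree of each vertex:
  deg(1) = 3
  deg(2) = 2
  deg(3) = 3
  deg(4) = 2
  deg(5) = 2

Step 2: Count vertices with odd degree:
  Odd-degree vertices: 1, 3 (2 total)

Step 3: Apply Euler's theorem:
  - Eulerian circuit exists iff graph is connected and all vertices have even degree
  - Eulerian path exists iff graph is connected and has 0 or 2 odd-degree vertices

Graph is connected with exactly 2 odd-degree vertices (1, 3).
Eulerian path exists (starting and ending at the odd-degree vertices), but no Eulerian circuit.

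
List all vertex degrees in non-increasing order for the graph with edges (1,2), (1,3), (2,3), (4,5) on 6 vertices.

Step 1: Count edges incident to each vertex:
  deg(1) = 2 (neighbors: 2, 3)
  deg(2) = 2 (neighbors: 1, 3)
  deg(3) = 2 (neighbors: 1, 2)
  deg(4) = 1 (neighbors: 5)
  deg(5) = 1 (neighbors: 4)
  deg(6) = 0 (neighbors: none)

Step 2: Sort degrees in non-increasing order:
  Degrees: [2, 2, 2, 1, 1, 0] -> sorted: [2, 2, 2, 1, 1, 0]

Degree sequence: [2, 2, 2, 1, 1, 0]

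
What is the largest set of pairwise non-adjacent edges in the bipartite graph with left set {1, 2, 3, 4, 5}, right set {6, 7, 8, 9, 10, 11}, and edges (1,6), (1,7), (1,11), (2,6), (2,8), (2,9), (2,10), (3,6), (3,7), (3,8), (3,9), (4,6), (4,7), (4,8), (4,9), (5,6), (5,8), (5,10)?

Step 1: List the neighbors of each left vertex:
  1: 6, 7, 11
  2: 6, 8, 9, 10
  3: 6, 7, 8, 9
  4: 6, 7, 8, 9
  5: 6, 8, 10

Step 2: Greedily match left vertices, then look for augmenting paths:
  Match 1 -- 6
  Match 2 -- 8
  Match 3 -- 7
  Match 4 -- 9
  Match 5 -- 10
  No augmenting path remains.

Step 3: Verify this is maximum:
  Matching size 5 = min(|L|, |R|) = min(5, 6), which is an upper bound, so this matching is maximum.

Maximum matching: {(1,6), (2,8), (3,7), (4,9), (5,10)}
Size: 5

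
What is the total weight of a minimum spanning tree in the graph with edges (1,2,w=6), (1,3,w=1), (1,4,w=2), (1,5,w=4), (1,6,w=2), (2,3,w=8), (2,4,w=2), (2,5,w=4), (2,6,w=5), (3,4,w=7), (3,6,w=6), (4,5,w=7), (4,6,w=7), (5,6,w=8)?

Apply Kruskal's algorithm (sort edges by weight, add if no cycle):

Sorted edges by weight:
  (1,3) w=1
  (1,4) w=2
  (1,6) w=2
  (2,4) w=2
  (1,5) w=4
  (2,5) w=4
  (2,6) w=5
  (1,2) w=6
  (3,6) w=6
  (3,4) w=7
  (4,5) w=7
  (4,6) w=7
  (2,3) w=8
  (5,6) w=8

Add edge (1,3) w=1 -- no cycle. Running total: 1
Add edge (1,4) w=2 -- no cycle. Running total: 3
Add edge (1,6) w=2 -- no cycle. Running total: 5
Add edge (2,4) w=2 -- no cycle. Running total: 7
Add edge (1,5) w=4 -- no cycle. Running total: 11

MST edges: (1,3,w=1), (1,4,w=2), (1,6,w=2), (2,4,w=2), (1,5,w=4)
Total MST weight: 1 + 2 + 2 + 2 + 4 = 11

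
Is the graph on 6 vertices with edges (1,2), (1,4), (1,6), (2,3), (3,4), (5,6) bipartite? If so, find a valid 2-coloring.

Step 1: Attempt 2-coloring using BFS:
  Start at vertex 1, assign color 0
  Color vertex 2 with color 1 (neighbor of 1)
  Color vertex 4 with color 1 (neighbor of 1)
  Color vertex 6 with color 1 (neighbor of 1)
  Color vertex 3 with color 0 (neighbor of 2)
  Color vertex 5 with color 0 (neighbor of 6)

Step 2: 2-coloring succeeded. No conflicts found.
  Set A (color 0): {1, 3, 5}
  Set B (color 1): {2, 4, 6}

The graph is bipartite with partition {1, 3, 5}, {2, 4, 6}.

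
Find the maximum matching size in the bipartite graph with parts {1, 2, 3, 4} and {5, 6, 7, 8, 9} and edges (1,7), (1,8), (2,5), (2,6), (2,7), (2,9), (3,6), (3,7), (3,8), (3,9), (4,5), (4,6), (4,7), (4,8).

Step 1: List the neighbors of each left vertex:
  1: 7, 8
  2: 5, 6, 7, 9
  3: 6, 7, 8, 9
  4: 5, 6, 7, 8

Step 2: Greedily match left vertices, then look for augmenting paths:
  Match 1 -- 7
  Match 2 -- 5
  Match 3 -- 6
  Match 4 -- 8
  No augmenting path remains.

Step 3: Verify this is maximum:
  Matching size 4 = min(|L|, |R|) = min(4, 5), which is an upper bound, so this matching is maximum.

Maximum matching: {(1,7), (2,5), (3,6), (4,8)}
Size: 4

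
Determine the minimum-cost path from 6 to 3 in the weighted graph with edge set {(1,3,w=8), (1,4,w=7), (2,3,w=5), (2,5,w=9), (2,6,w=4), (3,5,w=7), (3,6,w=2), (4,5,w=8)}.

Step 1: Build adjacency list with weights:
  1: 3(w=8), 4(w=7)
  2: 3(w=5), 5(w=9), 6(w=4)
  3: 1(w=8), 2(w=5), 5(w=7), 6(w=2)
  4: 1(w=7), 5(w=8)
  5: 2(w=9), 3(w=7), 4(w=8)
  6: 2(w=4), 3(w=2)

Step 2: Apply Dijkstra's algorithm from vertex 6:
  Visit vertex 6 (distance=0)
    Update dist[2] = 4
    Update dist[3] = 2
  Visit vertex 3 (distance=2)
    Update dist[1] = 10
    Update dist[5] = 9

Step 3: Shortest path: 6 -> 3
Total weight: 2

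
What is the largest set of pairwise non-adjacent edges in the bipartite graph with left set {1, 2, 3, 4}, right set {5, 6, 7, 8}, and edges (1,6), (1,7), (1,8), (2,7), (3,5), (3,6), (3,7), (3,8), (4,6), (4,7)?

Step 1: List the neighbors of each left vertex:
  1: 6, 7, 8
  2: 7
  3: 5, 6, 7, 8
  4: 6, 7

Step 2: Greedily match left vertices, then look for augmenting paths:
  Match 1 -- 8
  Match 2 -- 7
  Match 3 -- 5
  Match 4 -- 6
  No augmenting path remains.

Step 3: Verify this is maximum:
  Matching size 4 = min(|L|, |R|) = min(4, 4), which is an upper bound, so this matching is maximum.

Maximum matching: {(1,8), (2,7), (3,5), (4,6)}
Size: 4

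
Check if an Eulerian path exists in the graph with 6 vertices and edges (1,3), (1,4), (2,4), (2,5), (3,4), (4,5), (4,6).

Step 1: Find the degree of each vertex:
  deg(1) = 2
  deg(2) = 2
  deg(3) = 2
  deg(4) = 5
  deg(5) = 2
  deg(6) = 1

Step 2: Count vertices with odd degree:
  Odd-degree vertices: 4, 6 (2 total)

Step 3: Apply Euler's theorem:
  - Eulerian circuit exists iff graph is connected and all vertices have even degree
  - Eulerian path exists iff graph is connected and has 0 or 2 odd-degree vertices

Graph is connected with exactly 2 odd-degree vertices (4, 6).
Eulerian path exists (starting and ending at the odd-degree vertices), but no Eulerian circuit.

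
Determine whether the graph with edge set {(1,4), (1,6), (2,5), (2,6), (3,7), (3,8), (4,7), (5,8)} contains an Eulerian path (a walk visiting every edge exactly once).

Step 1: Find the degree of each vertex:
  deg(1) = 2
  deg(2) = 2
  deg(3) = 2
  deg(4) = 2
  deg(5) = 2
  deg(6) = 2
  deg(7) = 2
  deg(8) = 2

Step 2: Count vertices with odd degree:
  All vertices have even degree (0 odd-degree vertices)

Step 3: Apply Euler's theorem:
  - Eulerian circuit exists iff graph is connected and all vertices have even degree
  - Eulerian path exists iff graph is connected and has 0 or 2 odd-degree vertices

Graph is connected with 0 odd-degree vertices.
Both Eulerian circuit and Eulerian path exist.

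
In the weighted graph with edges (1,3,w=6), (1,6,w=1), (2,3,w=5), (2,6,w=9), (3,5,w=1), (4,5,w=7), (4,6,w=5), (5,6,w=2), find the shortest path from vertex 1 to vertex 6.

Step 1: Build adjacency list with weights:
  1: 3(w=6), 6(w=1)
  2: 3(w=5), 6(w=9)
  3: 1(w=6), 2(w=5), 5(w=1)
  4: 5(w=7), 6(w=5)
  5: 3(w=1), 4(w=7), 6(w=2)
  6: 1(w=1), 2(w=9), 4(w=5), 5(w=2)

Step 2: Apply Dijkstra's algorithm from vertex 1:
  Visit vertex 1 (distance=0)
    Update dist[3] = 6
    Update dist[6] = 1
  Visit vertex 6 (distance=1)
    Update dist[2] = 10
    Update dist[4] = 6
    Update dist[5] = 3

Step 3: Shortest path: 1 -> 6
Total weight: 1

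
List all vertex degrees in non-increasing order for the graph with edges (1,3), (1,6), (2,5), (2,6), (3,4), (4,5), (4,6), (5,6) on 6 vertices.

Step 1: Count edges incident to each vertex:
  deg(1) = 2 (neighbors: 3, 6)
  deg(2) = 2 (neighbors: 5, 6)
  deg(3) = 2 (neighbors: 1, 4)
  deg(4) = 3 (neighbors: 3, 5, 6)
  deg(5) = 3 (neighbors: 2, 4, 6)
  deg(6) = 4 (neighbors: 1, 2, 4, 5)

Step 2: Sort degrees in non-increasing order:
  Degrees: [2, 2, 2, 3, 3, 4] -> sorted: [4, 3, 3, 2, 2, 2]

Degree sequence: [4, 3, 3, 2, 2, 2]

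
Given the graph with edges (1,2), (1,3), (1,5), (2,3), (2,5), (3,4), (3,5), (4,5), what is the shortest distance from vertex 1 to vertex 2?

Step 1: Build adjacency list:
  1: 2, 3, 5
  2: 1, 3, 5
  3: 1, 2, 4, 5
  4: 3, 5
  5: 1, 2, 3, 4

Step 2: BFS from vertex 1 to find shortest path to 2:
  vertex 2 reached at distance 1

Step 3: Shortest path: 1 -> 2
Path length: 1 edge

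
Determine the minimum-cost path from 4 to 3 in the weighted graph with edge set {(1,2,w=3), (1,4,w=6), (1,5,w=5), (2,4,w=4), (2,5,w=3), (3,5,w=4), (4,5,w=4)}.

Step 1: Build adjacency list with weights:
  1: 2(w=3), 4(w=6), 5(w=5)
  2: 1(w=3), 4(w=4), 5(w=3)
  3: 5(w=4)
  4: 1(w=6), 2(w=4), 5(w=4)
  5: 1(w=5), 2(w=3), 3(w=4), 4(w=4)

Step 2: Apply Dijkstra's algorithm from vertex 4:
  Visit vertex 4 (distance=0)
    Update dist[1] = 6
    Update dist[2] = 4
    Update dist[5] = 4
  Visit vertex 2 (distance=4)
  Visit vertex 5 (distance=4)
    Update dist[3] = 8
  Visit vertex 1 (distance=6)
  Visit vertex 3 (distance=8)

Step 3: Shortest path: 4 -> 5 -> 3
Total weight: 4 + 4 = 8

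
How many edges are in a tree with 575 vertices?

A tree on n vertices always has exactly n - 1 edges.
For n = 575: edges = 575 - 1 = 574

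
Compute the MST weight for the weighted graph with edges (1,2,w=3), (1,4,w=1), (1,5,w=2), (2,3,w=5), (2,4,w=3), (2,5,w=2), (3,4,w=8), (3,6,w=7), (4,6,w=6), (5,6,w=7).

Apply Kruskal's algorithm (sort edges by weight, add if no cycle):

Sorted edges by weight:
  (1,4) w=1
  (1,5) w=2
  (2,5) w=2
  (1,2) w=3
  (2,4) w=3
  (2,3) w=5
  (4,6) w=6
  (3,6) w=7
  (5,6) w=7
  (3,4) w=8

Add edge (1,4) w=1 -- no cycle. Running total: 1
Add edge (1,5) w=2 -- no cycle. Running total: 3
Add edge (2,5) w=2 -- no cycle. Running total: 5
Skip edge (1,2) w=3 -- would create cycle
Skip edge (2,4) w=3 -- would create cycle
Add edge (2,3) w=5 -- no cycle. Running total: 10
Add edge (4,6) w=6 -- no cycle. Running total: 16

MST edges: (1,4,w=1), (1,5,w=2), (2,5,w=2), (2,3,w=5), (4,6,w=6)
Total MST weight: 1 + 2 + 2 + 5 + 6 = 16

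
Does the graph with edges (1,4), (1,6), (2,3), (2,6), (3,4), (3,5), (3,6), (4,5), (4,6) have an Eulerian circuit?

Step 1: Find the degree of each vertex:
  deg(1) = 2
  deg(2) = 2
  deg(3) = 4
  deg(4) = 4
  deg(5) = 2
  deg(6) = 4

Step 2: Count vertices with odd degree:
  All vertices have even degree (0 odd-degree vertices)

Step 3: Apply Euler's theorem:
  - Eulerian circuit exists iff graph is connected and all vertices have even degree
  - Eulerian path exists iff graph is connected and has 0 or 2 odd-degree vertices

Graph is connected with 0 odd-degree vertices.
Both Eulerian circuit and Eulerian path exist.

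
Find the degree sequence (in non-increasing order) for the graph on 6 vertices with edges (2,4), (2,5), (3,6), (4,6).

Step 1: Count edges incident to each vertex:
  deg(1) = 0 (neighbors: none)
  deg(2) = 2 (neighbors: 4, 5)
  deg(3) = 1 (neighbors: 6)
  deg(4) = 2 (neighbors: 2, 6)
  deg(5) = 1 (neighbors: 2)
  deg(6) = 2 (neighbors: 3, 4)

Step 2: Sort degrees in non-increasing order:
  Degrees: [0, 2, 1, 2, 1, 2] -> sorted: [2, 2, 2, 1, 1, 0]

Degree sequence: [2, 2, 2, 1, 1, 0]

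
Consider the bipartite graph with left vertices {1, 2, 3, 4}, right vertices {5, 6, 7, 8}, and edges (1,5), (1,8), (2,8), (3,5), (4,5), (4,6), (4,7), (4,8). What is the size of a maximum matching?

Step 1: List the neighbors of each left vertex:
  1: 5, 8
  2: 8
  3: 5
  4: 5, 6, 7, 8

Step 2: Greedily match left vertices, then look for augmenting paths:
  Match 1 -- 5
  Match 2 -- 8
  Match 4 -- 6
  No augmenting path remains.

Step 3: Verify this is maximum:
  Matching has size 3. The vertex set {4, 5, 8} covers every edge and has size 3; any matching has at most one edge per cover vertex, so 3 is maximum (König's theorem).

Maximum matching: {(1,5), (2,8), (4,6)}
Size: 3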